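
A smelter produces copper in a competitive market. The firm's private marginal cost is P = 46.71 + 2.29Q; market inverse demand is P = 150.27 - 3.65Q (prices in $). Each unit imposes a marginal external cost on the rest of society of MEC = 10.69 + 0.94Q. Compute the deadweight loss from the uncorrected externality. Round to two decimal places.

Market equilibrium (private): 46.71 + 2.29Q = 150.27 - 3.65Q → Q_m = 17.4343.
Social marginal cost = private MC + MEC = 57.40 + 3.23Q.
Set SMC = demand: 57.40 + 3.23Q = 150.27 - 3.65Q → Q* = 13.4985.
Height of the DWL triangle at Q_m is SMC(Q_m) − demand(Q_m) = MEC(Q_m) = 27.0783.
DWL = ½ × 3.9358 × 27.0783 = 53.2874.

DWL = $53.29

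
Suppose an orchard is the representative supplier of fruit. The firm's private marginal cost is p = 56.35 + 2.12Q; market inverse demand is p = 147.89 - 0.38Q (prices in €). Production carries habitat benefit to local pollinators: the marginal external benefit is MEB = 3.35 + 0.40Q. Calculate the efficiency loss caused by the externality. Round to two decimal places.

DWL = €77.11

Market equilibrium (private): 56.35 + 2.12Q = 147.89 - 0.38Q → Q_m = 36.6160.
Social marginal cost = private MC − MEB = 53.00 + 1.72Q.
Set SMC = demand: 53.00 + 1.72Q = 147.89 - 0.38Q → Q* = 45.1857.
The welfare-loss triangle has base |Q_m − Q*| and height MEB(Q_m) (the vertical gap between SMC and demand is zero at Q* and MEB at Q_m).
DWL = ½ × 8.5697 × 17.9964 = 77.1119.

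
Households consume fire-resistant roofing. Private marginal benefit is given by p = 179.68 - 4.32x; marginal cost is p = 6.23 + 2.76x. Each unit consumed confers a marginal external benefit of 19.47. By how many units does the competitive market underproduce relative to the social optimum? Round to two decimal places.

Market equilibrium (private): 6.23 + 2.76x = 179.68 - 4.32x → x_m = 24.4986.
Social marginal benefit = demand + MEB = 199.15 - 4.32x.
Set SMB = MC: 199.15 - 4.32x = 6.23 + 2.76x → x* = 27.2486.
Gap = |24.4986 − 27.2486| = 2.7500.

2.75 units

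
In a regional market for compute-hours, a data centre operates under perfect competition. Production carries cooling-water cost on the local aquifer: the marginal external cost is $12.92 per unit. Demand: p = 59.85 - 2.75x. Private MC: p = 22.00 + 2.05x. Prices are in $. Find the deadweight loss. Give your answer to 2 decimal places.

Market equilibrium (private): 22.00 + 2.05x = 59.85 - 2.75x → x_m = 7.8854.
Social marginal cost = private MC + MEC = 34.92 + 2.05x.
Set SMC = demand: 34.92 + 2.05x = 59.85 - 2.75x → x* = 5.1938.
Height of the DWL triangle at x_m is SMC(x_m) − demand(x_m) = MEC(x_m) = 12.9200.
DWL = ½ × 2.6916 × 12.9200 = 17.3877.

DWL = $17.39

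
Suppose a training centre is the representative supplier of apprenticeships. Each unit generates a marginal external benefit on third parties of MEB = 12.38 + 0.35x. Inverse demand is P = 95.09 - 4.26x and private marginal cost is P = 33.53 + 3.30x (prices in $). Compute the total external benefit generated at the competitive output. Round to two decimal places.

$112.41

Market equilibrium (private): 33.53 + 3.30x = 95.09 - 4.26x → x_m = 8.1429.
Total external benefit = ∫₀^{x_m} (12.38 + 0.35x) dx = 12.38×8.1429 + ½×0.35×8.1429² = 112.4128.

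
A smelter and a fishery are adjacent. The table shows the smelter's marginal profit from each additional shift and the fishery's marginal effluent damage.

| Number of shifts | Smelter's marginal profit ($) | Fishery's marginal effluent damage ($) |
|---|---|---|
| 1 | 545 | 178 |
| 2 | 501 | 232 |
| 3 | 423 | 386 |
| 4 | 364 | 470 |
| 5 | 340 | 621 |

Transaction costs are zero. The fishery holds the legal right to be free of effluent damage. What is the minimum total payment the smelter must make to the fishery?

$796

Efficient level: marginal profit ≥ marginal effluent damage through level 3, so k* = 3.
With the fishery holding the right, the smelter must at least compensate total damage at k*: 178 + 232 + 386 = 796.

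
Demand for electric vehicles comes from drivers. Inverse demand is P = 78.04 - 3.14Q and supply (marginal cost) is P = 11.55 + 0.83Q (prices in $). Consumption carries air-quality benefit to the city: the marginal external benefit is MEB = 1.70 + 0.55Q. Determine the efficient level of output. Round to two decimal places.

Q* = 19.94

Social marginal benefit = demand + MEB = 79.74 - 2.59Q.
Set SMB = MC: 79.74 - 2.59Q = 11.55 + 0.83Q → Q* = 19.9386.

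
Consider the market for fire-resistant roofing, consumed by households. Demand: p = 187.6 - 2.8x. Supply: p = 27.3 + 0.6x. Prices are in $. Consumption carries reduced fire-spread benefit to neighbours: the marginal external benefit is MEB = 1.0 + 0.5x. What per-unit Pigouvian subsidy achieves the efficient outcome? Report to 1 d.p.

Social marginal benefit = demand + MEB = 188.6 - 2.3x.
Set SMB = MC: 188.6 - 2.3x = 27.3 + 0.6x → x* = 55.6207.
The Pigouvian subsidy equals MEB at x*: 1.0 + 0.5×55.6207 = 28.8104.

subsidy = $28.8 per unit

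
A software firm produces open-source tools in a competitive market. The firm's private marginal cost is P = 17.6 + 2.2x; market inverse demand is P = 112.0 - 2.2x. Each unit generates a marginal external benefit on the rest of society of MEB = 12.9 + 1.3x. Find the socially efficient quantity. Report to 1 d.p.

Social marginal cost = private MC − MEB = 4.7 + 0.9x.
Set SMC = demand: 4.7 + 0.9x = 112.0 - 2.2x → x* = 34.6129.

x* = 34.6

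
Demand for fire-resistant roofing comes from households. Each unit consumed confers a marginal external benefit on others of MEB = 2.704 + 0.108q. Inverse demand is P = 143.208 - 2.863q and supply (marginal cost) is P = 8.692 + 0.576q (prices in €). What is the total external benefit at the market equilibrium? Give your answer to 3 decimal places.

Market equilibrium (private): 8.692 + 0.576q = 143.208 - 2.863q → q_m = 39.1149.
Total external benefit = ∫₀^{q_m} (2.704 + 0.108q) dq = 2.704×39.1149 + ½×0.108×39.1149² = 188.3854.

€188.385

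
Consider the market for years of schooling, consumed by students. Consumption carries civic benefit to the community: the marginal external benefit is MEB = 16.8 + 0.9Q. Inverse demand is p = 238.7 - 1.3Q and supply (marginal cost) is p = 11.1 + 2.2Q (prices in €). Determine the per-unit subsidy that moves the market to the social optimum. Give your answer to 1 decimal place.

subsidy = €101.4 per unit

Social marginal benefit = demand + MEB = 255.5 - 0.4Q.
Set SMB = MC: 255.5 - 0.4Q = 11.1 + 2.2Q → Q* = 94.0000.
The Pigouvian subsidy equals MEB at Q*: 16.8 + 0.9×94.0000 = 101.4000.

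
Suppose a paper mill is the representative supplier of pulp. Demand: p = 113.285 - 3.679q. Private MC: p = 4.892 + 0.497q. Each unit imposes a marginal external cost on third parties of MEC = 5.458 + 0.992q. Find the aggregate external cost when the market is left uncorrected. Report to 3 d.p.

Market equilibrium (private): 4.892 + 0.497q = 113.285 - 3.679q → q_m = 25.9562.
Total external cost = ∫₀^{q_m} (5.458 + 0.992q) dq = 5.458×25.9562 + ½×0.992×25.9562² = 475.8362.

475.836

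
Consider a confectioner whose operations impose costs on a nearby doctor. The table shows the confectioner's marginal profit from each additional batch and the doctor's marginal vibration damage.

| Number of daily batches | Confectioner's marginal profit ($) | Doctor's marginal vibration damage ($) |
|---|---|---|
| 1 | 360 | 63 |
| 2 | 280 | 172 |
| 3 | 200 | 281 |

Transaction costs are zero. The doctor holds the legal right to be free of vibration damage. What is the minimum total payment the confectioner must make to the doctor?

$235

Efficient level: marginal profit ≥ marginal vibration damage through level 2, so k* = 2.
With the doctor holding the right, the confectioner must at least compensate total damage at k*: 63 + 172 = 235.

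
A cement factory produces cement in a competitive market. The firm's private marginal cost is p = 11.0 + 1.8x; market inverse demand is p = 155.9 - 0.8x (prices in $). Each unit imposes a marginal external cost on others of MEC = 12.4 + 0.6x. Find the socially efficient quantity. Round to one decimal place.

x* = 41.4

Social marginal cost = private MC + MEC = 23.4 + 2.4x.
Set SMC = demand: 23.4 + 2.4x = 155.9 - 0.8x → x* = 41.4063.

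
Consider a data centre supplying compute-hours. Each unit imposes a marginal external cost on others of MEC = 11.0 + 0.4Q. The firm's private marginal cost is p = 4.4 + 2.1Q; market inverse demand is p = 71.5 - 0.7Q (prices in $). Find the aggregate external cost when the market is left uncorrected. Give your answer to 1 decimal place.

$378.5

Market equilibrium (private): 4.4 + 2.1Q = 71.5 - 0.7Q → Q_m = 23.9643.
Total external cost = ∫₀^{Q_m} (11.0 + 0.4Q) dQ = 11.0×23.9643 + ½×0.4×23.9643² = 378.4648.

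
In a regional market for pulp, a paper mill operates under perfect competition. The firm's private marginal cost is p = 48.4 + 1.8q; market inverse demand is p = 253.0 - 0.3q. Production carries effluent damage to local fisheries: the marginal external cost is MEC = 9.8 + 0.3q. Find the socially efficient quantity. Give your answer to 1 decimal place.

q* = 81.2

Social marginal cost = private MC + MEC = 58.2 + 2.1q.
Set SMC = demand: 58.2 + 2.1q = 253.0 - 0.3q → q* = 81.1667.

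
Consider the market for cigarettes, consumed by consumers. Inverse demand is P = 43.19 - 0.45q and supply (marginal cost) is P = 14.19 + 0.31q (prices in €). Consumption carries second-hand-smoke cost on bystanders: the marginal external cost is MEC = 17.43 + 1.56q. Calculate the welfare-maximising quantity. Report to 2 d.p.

Social marginal benefit = demand − MEC = 25.76 - 2.01q.
Set SMB = MC: 25.76 - 2.01q = 14.19 + 0.31q → q* = 4.9871.

q* = 4.99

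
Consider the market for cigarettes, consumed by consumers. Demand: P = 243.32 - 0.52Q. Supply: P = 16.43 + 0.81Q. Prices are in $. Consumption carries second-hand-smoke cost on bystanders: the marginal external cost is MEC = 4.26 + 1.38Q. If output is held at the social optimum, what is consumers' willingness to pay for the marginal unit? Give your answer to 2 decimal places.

P = $200.60

Social marginal benefit = demand − MEC = 239.06 - 1.90Q.
Set SMB = MC: 239.06 - 1.90Q = 16.43 + 0.81Q → Q* = 82.1513.
Consumer price on the demand curve at Q*: 243.32 − 0.52×82.1513 = 200.6013.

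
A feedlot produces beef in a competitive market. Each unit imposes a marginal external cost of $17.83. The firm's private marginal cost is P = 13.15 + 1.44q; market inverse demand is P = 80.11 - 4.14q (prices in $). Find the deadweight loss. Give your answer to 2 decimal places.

Market equilibrium (private): 13.15 + 1.44q = 80.11 - 4.14q → q_m = 12.0000.
Social marginal cost = private MC + MEC = 30.98 + 1.44q.
Set SMC = demand: 30.98 + 1.44q = 80.11 - 4.14q → q* = 8.8047.
The welfare-loss triangle has base |q_m − q*| and height MEC(q_m) (the vertical gap between SMC and demand is zero at q* and MEC at q_m).
DWL = ½ × 3.1953 × 17.8300 = 28.4861.

DWL = $28.49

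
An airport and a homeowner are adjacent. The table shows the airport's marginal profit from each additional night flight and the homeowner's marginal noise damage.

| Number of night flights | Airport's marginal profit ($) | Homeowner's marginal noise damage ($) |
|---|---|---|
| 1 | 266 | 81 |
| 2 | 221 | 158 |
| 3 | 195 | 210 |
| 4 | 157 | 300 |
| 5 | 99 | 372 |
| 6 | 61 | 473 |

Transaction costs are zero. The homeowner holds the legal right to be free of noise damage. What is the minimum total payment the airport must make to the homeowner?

Efficient level: marginal profit ≥ marginal noise damage through level 2, so k* = 2.
With the homeowner holding the right, the airport must at least compensate total damage at k*: 81 + 158 = 239.

$239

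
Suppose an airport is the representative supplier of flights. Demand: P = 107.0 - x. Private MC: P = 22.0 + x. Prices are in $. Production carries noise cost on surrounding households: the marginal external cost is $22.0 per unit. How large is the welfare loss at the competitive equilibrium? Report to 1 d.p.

Market equilibrium (private): 22.0 + x = 107.0 - x → x_m = 42.5000.
Social marginal cost = private MC + MEC = 44.0 + x.
Set SMC = demand: 44.0 + x = 107.0 - x → x* = 31.5000.
Height of the DWL triangle at x_m is SMC(x_m) − demand(x_m) = MEC(x_m) = 22.0000.
DWL = ½ × 11.0000 × 22.0000 = 121.0000.

DWL = $121.0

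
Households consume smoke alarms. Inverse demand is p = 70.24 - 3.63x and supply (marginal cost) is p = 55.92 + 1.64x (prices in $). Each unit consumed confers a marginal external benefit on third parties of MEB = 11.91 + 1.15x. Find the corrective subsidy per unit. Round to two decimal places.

subsidy = $19.23 per unit

Social marginal benefit = demand + MEB = 82.15 - 2.48x.
Set SMB = MC: 82.15 - 2.48x = 55.92 + 1.64x → x* = 6.3665.
The Pigouvian subsidy equals MEB at x*: 11.91 + 1.15×6.3665 = 19.2315.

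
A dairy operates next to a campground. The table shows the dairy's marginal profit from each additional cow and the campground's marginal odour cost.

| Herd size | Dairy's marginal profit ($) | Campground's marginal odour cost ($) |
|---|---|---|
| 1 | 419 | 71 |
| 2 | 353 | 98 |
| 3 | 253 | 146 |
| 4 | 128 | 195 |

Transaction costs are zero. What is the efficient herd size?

Bargaining reaches the level where marginal profit last exceeds marginal odour cost.
That holds through level 3 (253 ≥ 146) but not at 4 (128 < 195).

3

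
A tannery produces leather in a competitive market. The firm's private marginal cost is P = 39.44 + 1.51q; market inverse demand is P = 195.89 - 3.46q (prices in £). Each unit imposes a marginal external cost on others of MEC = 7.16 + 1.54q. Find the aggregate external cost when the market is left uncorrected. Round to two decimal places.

Market equilibrium (private): 39.44 + 1.51q = 195.89 - 3.46q → q_m = 31.4789.
Total external cost = ∫₀^{q_m} (7.16 + 1.54q) dq = 7.16×31.4789 + ½×1.54×31.4789² = 988.3982.

£988.40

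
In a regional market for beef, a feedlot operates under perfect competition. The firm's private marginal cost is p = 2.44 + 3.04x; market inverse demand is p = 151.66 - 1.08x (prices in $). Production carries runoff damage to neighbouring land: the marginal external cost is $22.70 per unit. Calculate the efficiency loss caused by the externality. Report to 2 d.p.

Market equilibrium (private): 2.44 + 3.04x = 151.66 - 1.08x → x_m = 36.2184.
Social marginal cost = private MC + MEC = 25.14 + 3.04x.
Set SMC = demand: 25.14 + 3.04x = 151.66 - 1.08x → x* = 30.7087.
Height of the DWL triangle at x_m is SMC(x_m) − demand(x_m) = MEC(x_m) = 22.7000.
DWL = ½ × 5.5097 × 22.7000 = 62.5351.

DWL = $62.54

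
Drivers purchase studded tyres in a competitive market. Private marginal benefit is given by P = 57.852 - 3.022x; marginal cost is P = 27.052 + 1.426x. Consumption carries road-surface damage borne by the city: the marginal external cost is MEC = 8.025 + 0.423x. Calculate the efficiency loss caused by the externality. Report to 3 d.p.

DWL = 12.317

Market equilibrium (private): 27.052 + 1.426x = 57.852 - 3.022x → x_m = 6.9245.
Social marginal benefit = demand − MEC = 49.827 - 3.445x.
Set SMB = MC: 49.827 - 3.445x = 27.052 + 1.426x → x* = 4.6756.
Between x* and x_m the wedge MC − SMB runs linearly from 0 to MEC(x_m), so the loss is a triangle.
DWL = ½ × 2.2489 × 10.9540 = 12.3172.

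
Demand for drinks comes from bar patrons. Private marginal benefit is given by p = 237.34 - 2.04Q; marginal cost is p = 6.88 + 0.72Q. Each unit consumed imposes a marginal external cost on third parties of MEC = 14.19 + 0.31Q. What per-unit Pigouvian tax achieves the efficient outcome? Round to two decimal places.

Social marginal benefit = demand − MEC = 223.15 - 2.35Q.
Set SMB = MC: 223.15 - 2.35Q = 6.88 + 0.72Q → Q* = 70.4463.
The Pigouvian tax equals MEC at Q*: 14.19 + 0.31×70.4463 = 36.0284.

tax = 36.03 per unit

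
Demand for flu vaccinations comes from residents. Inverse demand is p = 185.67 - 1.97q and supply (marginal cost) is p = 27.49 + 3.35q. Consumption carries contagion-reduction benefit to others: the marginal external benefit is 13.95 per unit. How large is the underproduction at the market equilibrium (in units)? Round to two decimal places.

Market equilibrium (private): 27.49 + 3.35q = 185.67 - 1.97q → q_m = 29.7331.
Social marginal benefit = demand + MEB = 199.62 - 1.97q.
Set SMB = MC: 199.62 - 1.97q = 27.49 + 3.35q → q* = 32.3553.
Gap = |29.7331 − 32.3553| = 2.6222.

2.62 units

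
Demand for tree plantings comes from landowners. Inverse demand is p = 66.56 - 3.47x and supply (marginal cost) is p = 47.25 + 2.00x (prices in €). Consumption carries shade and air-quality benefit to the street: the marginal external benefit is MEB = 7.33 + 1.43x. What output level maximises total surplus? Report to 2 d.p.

x* = 6.59

Social marginal benefit = demand + MEB = 73.89 - 2.04x.
Set SMB = MC: 73.89 - 2.04x = 47.25 + 2.00x → x* = 6.5941.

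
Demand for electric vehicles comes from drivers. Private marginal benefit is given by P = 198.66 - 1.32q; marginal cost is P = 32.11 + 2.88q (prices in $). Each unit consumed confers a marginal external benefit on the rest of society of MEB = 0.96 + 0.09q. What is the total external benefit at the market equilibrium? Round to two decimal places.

Market equilibrium (private): 32.11 + 2.88q = 198.66 - 1.32q → q_m = 39.6548.
Total external benefit = ∫₀^{q_m} (0.96 + 0.09q) dq = 0.96×39.6548 + ½×0.09×39.6548² = 108.8313.

$108.83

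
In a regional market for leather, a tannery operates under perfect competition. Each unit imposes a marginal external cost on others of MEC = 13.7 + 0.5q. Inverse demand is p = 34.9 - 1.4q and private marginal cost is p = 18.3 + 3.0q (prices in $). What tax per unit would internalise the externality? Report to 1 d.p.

tax = $14.0 per unit

Social marginal cost = private MC + MEC = 32.0 + 3.5q.
Set SMC = demand: 32.0 + 3.5q = 34.9 - 1.4q → q* = 0.5918.
The Pigouvian tax equals MEC at q*: 13.7 + 0.5×0.5918 = 13.9959.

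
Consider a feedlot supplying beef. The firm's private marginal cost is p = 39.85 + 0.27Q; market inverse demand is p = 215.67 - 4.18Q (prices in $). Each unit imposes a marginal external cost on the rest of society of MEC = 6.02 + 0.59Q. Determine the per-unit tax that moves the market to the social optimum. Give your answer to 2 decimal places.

tax = $25.90 per unit

Social marginal cost = private MC + MEC = 45.87 + 0.86Q.
Set SMC = demand: 45.87 + 0.86Q = 215.67 - 4.18Q → Q* = 33.6905.
The Pigouvian tax equals MEC at Q*: 6.02 + 0.59×33.6905 = 25.8974.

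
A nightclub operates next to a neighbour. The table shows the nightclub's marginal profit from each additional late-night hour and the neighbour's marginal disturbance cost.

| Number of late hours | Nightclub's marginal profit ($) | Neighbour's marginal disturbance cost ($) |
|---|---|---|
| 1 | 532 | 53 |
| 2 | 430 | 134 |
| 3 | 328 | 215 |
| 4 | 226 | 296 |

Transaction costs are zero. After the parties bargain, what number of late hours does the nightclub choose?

Bargaining reaches the level where marginal profit last exceeds marginal disturbance cost.
That holds through level 3 (328 ≥ 215) but not at 4 (226 < 296).

3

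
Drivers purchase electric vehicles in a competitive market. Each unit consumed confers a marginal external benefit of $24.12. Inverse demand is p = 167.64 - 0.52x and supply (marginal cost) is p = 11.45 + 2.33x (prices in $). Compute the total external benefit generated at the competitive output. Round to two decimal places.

Market equilibrium (private): 11.45 + 2.33x = 167.64 - 0.52x → x_m = 54.8035.
Total external benefit = MEB × x_m = 24.12 × 54.8035 = 1321.8604.

$1321.86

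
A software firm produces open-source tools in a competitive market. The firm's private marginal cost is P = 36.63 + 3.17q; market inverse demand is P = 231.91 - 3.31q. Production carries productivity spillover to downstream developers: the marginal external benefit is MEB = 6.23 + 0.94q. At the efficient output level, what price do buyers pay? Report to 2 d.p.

P = 111.51

Social marginal cost = private MC − MEB = 30.40 + 2.23q.
Set SMC = demand: 30.40 + 2.23q = 231.91 - 3.31q → q* = 36.3736.
Consumer price on the demand curve at q*: 231.91 − 3.31×36.3736 = 111.5134.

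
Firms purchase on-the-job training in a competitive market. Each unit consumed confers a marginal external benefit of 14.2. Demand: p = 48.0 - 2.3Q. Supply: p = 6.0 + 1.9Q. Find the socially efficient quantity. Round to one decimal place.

Social marginal benefit = demand + MEB = 62.2 - 2.3Q.
Set SMB = MC: 62.2 - 2.3Q = 6.0 + 1.9Q → Q* = 13.3810.

Q* = 13.4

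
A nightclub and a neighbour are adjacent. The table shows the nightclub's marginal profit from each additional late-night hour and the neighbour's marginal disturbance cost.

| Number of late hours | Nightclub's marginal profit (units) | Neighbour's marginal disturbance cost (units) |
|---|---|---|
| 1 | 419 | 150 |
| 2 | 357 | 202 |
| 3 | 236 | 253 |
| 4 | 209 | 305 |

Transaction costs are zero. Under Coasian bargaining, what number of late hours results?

Bargaining reaches the level where marginal profit last exceeds marginal disturbance cost.
That holds through level 2 (357 ≥ 202) but not at 3 (236 < 253).

2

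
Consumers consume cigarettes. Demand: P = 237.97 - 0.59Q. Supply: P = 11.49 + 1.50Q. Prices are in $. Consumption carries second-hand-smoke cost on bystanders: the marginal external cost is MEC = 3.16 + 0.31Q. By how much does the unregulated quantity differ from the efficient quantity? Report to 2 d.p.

15.31 units

Market equilibrium (private): 11.49 + 1.50Q = 237.97 - 0.59Q → Q_m = 108.3636.
Social marginal benefit = demand − MEC = 234.81 - 0.90Q.
Set SMB = MC: 234.81 - 0.90Q = 11.49 + 1.50Q → Q* = 93.0500.
Gap = |108.3636 − 93.0500| = 15.3136.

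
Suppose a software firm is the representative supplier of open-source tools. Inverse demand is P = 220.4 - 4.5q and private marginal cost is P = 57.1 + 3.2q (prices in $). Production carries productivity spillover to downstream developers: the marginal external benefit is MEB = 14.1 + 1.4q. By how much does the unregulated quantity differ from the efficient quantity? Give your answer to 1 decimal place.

7.0 units

Market equilibrium (private): 57.1 + 3.2q = 220.4 - 4.5q → q_m = 21.2078.
Social marginal cost = private MC − MEB = 43.0 + 1.8q.
Set SMC = demand: 43.0 + 1.8q = 220.4 - 4.5q → q* = 28.1587.
Gap = |21.2078 − 28.1587| = 6.9509.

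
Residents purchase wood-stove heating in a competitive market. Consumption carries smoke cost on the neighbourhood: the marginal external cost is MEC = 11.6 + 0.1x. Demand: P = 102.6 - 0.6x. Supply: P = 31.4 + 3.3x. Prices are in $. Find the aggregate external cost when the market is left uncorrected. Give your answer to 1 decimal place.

Market equilibrium (private): 31.4 + 3.3x = 102.6 - 0.6x → x_m = 18.2564.
Total external cost = ∫₀^{x_m} (11.6 + 0.1x) dx = 11.6×18.2564 + ½×0.1×18.2564² = 228.4390.

$228.4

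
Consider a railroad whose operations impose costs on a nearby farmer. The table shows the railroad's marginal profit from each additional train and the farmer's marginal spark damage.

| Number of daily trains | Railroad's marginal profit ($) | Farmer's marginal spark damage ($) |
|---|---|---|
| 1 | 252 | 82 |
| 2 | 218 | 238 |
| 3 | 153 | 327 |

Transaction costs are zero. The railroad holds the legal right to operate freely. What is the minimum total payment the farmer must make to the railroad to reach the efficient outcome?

$371

Left alone the railroad would choose level 3 (marginal profit stays positive).
Efficient level: k* = 1 (marginal profit ≥ marginal spark damage through 1).
The farmer must at least cover the railroad's forgone profit from cutting 3→1: 218 + 153 = 371.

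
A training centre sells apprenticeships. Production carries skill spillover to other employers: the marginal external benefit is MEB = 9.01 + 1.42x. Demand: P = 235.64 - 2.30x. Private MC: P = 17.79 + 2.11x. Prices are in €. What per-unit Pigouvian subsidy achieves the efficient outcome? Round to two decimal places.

Social marginal cost = private MC − MEB = 8.78 + 0.69x.
Set SMC = demand: 8.78 + 0.69x = 235.64 - 2.30x → x* = 75.8729.
The Pigouvian subsidy equals MEB at x*: 9.01 + 1.42×75.8729 = 116.7495.

subsidy = €116.75 per unit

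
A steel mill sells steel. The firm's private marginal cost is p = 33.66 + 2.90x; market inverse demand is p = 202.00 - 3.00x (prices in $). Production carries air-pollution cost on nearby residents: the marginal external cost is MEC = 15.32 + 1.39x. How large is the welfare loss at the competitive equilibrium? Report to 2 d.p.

DWL = $207.32

Market equilibrium (private): 33.66 + 2.90x = 202.00 - 3.00x → x_m = 28.5322.
Social marginal cost = private MC + MEC = 48.98 + 4.29x.
Set SMC = demand: 48.98 + 4.29x = 202.00 - 3.00x → x* = 20.9904.
Between x* and x_m the wedge SMC − demand runs linearly from 0 to MEC(x_m), so the loss is a triangle.
DWL = ½ × 7.5418 × 54.9798 = 207.3233.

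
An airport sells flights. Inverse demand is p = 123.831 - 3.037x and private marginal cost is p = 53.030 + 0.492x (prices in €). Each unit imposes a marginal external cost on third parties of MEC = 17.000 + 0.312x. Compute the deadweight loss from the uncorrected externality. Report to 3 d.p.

DWL = €70.425

Market equilibrium (private): 53.030 + 0.492x = 123.831 - 3.037x → x_m = 20.0626.
Social marginal cost = private MC + MEC = 70.030 + 0.804x.
Set SMC = demand: 70.030 + 0.804x = 123.831 - 3.037x → x* = 14.0070.
The loss is the area between SMC and demand from x* to x_m; with linear curves that's a triangle of height MEC(x_m).
DWL = ½ × 6.0556 × 23.2595 = 70.4251.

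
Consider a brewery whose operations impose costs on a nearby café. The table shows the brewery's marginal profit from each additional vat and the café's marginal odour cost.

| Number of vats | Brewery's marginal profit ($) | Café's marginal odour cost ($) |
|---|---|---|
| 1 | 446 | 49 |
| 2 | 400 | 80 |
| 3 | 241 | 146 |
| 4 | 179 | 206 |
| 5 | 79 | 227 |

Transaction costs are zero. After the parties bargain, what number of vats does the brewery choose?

Bargaining reaches the level where marginal profit last exceeds marginal odour cost.
That holds through level 3 (241 ≥ 146) but not at 4 (179 < 206).

3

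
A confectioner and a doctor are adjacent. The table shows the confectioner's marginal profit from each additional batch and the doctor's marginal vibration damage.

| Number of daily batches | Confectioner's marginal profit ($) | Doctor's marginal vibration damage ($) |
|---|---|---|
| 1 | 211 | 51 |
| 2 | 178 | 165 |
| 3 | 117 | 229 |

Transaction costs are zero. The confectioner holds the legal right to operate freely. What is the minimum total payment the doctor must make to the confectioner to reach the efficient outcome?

Left alone the confectioner would choose level 3 (marginal profit stays positive).
Efficient level: k* = 2 (marginal profit ≥ marginal vibration damage through 2).
The doctor must at least cover the confectioner's forgone profit from cutting 3→2: 117 = 117.

$117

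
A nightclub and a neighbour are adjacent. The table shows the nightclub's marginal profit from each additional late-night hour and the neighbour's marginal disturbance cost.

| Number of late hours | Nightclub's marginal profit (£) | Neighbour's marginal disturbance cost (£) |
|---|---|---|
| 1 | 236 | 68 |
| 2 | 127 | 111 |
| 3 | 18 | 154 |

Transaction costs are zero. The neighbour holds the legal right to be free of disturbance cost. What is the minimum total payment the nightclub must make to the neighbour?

£179

Efficient level: marginal profit ≥ marginal disturbance cost through level 2, so k* = 2.
With the neighbour holding the right, the nightclub must at least compensate total damage at k*: 68 + 111 = 179.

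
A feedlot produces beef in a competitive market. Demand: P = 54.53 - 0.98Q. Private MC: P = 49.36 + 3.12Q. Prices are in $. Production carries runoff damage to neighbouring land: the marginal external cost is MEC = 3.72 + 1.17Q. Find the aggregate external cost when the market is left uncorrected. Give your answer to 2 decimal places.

Market equilibrium (private): 49.36 + 3.12Q = 54.53 - 0.98Q → Q_m = 1.2610.
Total external cost = ∫₀^{Q_m} (3.72 + 1.17Q) dQ = 3.72×1.2610 + ½×1.17×1.2610² = 5.6211.

$5.62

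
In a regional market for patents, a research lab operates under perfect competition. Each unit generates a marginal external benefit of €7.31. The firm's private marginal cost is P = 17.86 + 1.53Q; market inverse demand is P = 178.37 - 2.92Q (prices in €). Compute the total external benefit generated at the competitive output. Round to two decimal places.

€263.67

Market equilibrium (private): 17.86 + 1.53Q = 178.37 - 2.92Q → Q_m = 36.0697.
Total external benefit = MEB × Q_m = 7.31 × 36.0697 = 263.6695.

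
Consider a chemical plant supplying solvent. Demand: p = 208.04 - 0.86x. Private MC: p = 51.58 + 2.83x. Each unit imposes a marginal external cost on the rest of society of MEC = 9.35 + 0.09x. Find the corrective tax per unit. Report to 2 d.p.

tax = 12.85 per unit

Social marginal cost = private MC + MEC = 60.93 + 2.92x.
Set SMC = demand: 60.93 + 2.92x = 208.04 - 0.86x → x* = 38.9180.
The Pigouvian tax equals MEC at x*: 9.35 + 0.09×38.9180 = 12.8526.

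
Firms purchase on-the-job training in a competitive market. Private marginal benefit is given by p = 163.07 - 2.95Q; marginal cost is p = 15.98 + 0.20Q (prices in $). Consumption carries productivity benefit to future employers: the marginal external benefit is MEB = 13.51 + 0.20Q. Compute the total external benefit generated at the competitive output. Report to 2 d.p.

Market equilibrium (private): 15.98 + 0.20Q = 163.07 - 2.95Q → Q_m = 46.6952.
Total external benefit = ∫₀^{Q_m} (13.51 + 0.20Q) dQ = 13.51×46.6952 + ½×0.20×46.6952² = 848.8963.

$848.90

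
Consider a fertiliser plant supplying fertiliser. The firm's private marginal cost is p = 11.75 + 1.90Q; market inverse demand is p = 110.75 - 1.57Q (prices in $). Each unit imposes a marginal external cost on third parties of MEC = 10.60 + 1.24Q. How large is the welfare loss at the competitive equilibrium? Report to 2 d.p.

DWL = $224.41

Market equilibrium (private): 11.75 + 1.90Q = 110.75 - 1.57Q → Q_m = 28.5303.
Social marginal cost = private MC + MEC = 22.35 + 3.14Q.
Set SMC = demand: 22.35 + 3.14Q = 110.75 - 1.57Q → Q* = 18.7686.
The loss is the area between SMC and demand from Q* to Q_m; with linear curves that's a triangle of height MEC(Q_m).
DWL = ½ × 9.7617 × 45.9775 = 224.4093.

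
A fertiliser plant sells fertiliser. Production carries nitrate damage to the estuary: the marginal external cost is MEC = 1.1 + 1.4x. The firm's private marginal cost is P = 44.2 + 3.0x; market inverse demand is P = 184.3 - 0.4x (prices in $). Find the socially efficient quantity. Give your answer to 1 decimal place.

Social marginal cost = private MC + MEC = 45.3 + 4.4x.
Set SMC = demand: 45.3 + 4.4x = 184.3 - 0.4x → x* = 28.9583.

x* = 29.0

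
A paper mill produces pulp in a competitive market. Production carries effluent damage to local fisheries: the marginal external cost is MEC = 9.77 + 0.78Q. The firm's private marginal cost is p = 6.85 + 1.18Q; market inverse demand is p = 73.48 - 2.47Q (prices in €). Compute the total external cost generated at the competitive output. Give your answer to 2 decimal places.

€308.31

Market equilibrium (private): 6.85 + 1.18Q = 73.48 - 2.47Q → Q_m = 18.2548.
Total external cost = ∫₀^{Q_m} (9.77 + 0.78Q) dQ = 9.77×18.2548 + ½×0.78×18.2548² = 308.3121.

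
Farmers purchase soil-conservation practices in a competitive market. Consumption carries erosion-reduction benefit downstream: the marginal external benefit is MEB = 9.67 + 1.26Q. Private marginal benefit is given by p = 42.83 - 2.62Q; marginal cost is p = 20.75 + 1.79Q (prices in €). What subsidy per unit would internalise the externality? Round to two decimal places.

subsidy = €22.37 per unit

Social marginal benefit = demand + MEB = 52.50 - 1.36Q.
Set SMB = MC: 52.50 - 1.36Q = 20.75 + 1.79Q → Q* = 10.0794.
The Pigouvian subsidy equals MEB at Q*: 9.67 + 1.26×10.0794 = 22.3700.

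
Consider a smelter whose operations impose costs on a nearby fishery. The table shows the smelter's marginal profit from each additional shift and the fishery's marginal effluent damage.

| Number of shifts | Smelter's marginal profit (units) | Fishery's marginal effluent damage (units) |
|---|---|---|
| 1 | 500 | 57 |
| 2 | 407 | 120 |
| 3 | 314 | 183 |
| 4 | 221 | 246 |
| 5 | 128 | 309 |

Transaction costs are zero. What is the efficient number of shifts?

Bargaining reaches the level where marginal profit last exceeds marginal effluent damage.
That holds through level 3 (314 ≥ 183) but not at 4 (221 < 246).

3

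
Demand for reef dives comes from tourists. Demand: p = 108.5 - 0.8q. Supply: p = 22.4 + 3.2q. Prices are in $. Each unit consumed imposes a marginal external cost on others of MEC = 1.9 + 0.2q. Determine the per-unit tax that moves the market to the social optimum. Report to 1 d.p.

Social marginal benefit = demand − MEC = 106.6 - q.
Set SMB = MC: 106.6 - q = 22.4 + 3.2q → q* = 20.0476.
The Pigouvian tax equals MEC at q*: 1.9 + 0.2×20.0476 = 5.9095.

tax = $5.9 per unit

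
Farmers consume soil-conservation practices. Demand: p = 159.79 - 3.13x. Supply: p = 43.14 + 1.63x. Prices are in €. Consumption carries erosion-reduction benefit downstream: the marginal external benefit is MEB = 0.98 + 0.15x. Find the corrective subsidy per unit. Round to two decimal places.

Social marginal benefit = demand + MEB = 160.77 - 2.98x.
Set SMB = MC: 160.77 - 2.98x = 43.14 + 1.63x → x* = 25.5163.
The Pigouvian subsidy equals MEB at x*: 0.98 + 0.15×25.5163 = 4.8074.

subsidy = €4.81 per unit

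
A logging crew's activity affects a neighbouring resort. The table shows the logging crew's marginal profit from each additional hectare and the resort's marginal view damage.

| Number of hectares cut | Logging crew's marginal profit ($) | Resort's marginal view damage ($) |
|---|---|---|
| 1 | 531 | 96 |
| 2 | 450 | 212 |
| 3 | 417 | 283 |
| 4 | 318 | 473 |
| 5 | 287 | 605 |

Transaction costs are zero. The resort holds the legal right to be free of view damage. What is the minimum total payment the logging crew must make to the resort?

$591

Efficient level: marginal profit ≥ marginal view damage through level 3, so k* = 3.
With the resort holding the right, the logging crew must at least compensate total damage at k*: 96 + 212 + 283 = 591.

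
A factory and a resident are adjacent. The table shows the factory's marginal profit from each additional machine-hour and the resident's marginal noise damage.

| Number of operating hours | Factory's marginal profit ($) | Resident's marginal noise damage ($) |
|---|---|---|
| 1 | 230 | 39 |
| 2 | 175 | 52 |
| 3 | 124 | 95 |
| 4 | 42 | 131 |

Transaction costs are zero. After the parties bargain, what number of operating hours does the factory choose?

3

Bargaining reaches the level where marginal profit last exceeds marginal noise damage.
That holds through level 3 (124 ≥ 95) but not at 4 (42 < 131).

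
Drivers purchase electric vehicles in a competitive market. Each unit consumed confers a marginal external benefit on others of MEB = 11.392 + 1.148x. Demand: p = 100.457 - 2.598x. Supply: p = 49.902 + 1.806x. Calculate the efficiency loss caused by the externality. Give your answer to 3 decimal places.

DWL = 92.706

Market equilibrium (private): 49.902 + 1.806x = 100.457 - 2.598x → x_m = 11.4793.
Social marginal benefit = demand + MEB = 111.849 - 1.450x.
Set SMB = MC: 111.849 - 1.450x = 49.902 + 1.806x → x* = 19.0255.
The welfare-loss triangle has base |x_m − x*| and height MEB(x_m) (the vertical gap between SMB and MC is zero at x* and MEB at x_m).
DWL = ½ × 7.5462 × 24.5703 = 92.7062.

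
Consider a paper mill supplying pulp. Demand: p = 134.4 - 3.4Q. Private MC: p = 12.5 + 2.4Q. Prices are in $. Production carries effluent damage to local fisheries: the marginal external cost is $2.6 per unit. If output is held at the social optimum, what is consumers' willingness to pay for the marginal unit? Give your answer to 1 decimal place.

Social marginal cost = private MC + MEC = 15.1 + 2.4Q.
Set SMC = demand: 15.1 + 2.4Q = 134.4 - 3.4Q → Q* = 20.5690.
Consumer price on the demand curve at Q*: 134.4 − 3.4×20.5690 = 64.4654.

P = $64.5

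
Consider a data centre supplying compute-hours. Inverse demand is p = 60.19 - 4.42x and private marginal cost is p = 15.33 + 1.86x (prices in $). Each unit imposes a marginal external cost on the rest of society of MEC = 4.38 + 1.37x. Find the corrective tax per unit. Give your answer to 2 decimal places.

tax = $11.63 per unit

Social marginal cost = private MC + MEC = 19.71 + 3.23x.
Set SMC = demand: 19.71 + 3.23x = 60.19 - 4.42x → x* = 5.2915.
The Pigouvian tax equals MEC at x*: 4.38 + 1.37×5.2915 = 11.6294.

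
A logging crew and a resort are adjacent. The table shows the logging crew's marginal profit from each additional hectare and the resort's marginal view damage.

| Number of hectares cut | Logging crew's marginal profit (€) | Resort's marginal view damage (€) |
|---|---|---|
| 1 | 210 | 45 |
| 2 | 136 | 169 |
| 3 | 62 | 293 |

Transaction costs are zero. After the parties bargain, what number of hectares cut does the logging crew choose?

1

Bargaining reaches the level where marginal profit last exceeds marginal view damage.
That holds through level 1 (210 ≥ 45) but not at 2 (136 < 169).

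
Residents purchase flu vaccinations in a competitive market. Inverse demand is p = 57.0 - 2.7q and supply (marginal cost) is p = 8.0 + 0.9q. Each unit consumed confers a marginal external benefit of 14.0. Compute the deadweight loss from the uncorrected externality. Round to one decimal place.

Market equilibrium (private): 8.0 + 0.9q = 57.0 - 2.7q → q_m = 13.6111.
Social marginal benefit = demand + MEB = 71.0 - 2.7q.
Set SMB = MC: 71.0 - 2.7q = 8.0 + 0.9q → q* = 17.5000.
The welfare-loss triangle has base |q_m − q*| and height MEB(q_m) (the vertical gap between SMB and MC is zero at q* and MEB at q_m).
DWL = ½ × 3.8889 × 14.0000 = 27.2223.

DWL = 27.2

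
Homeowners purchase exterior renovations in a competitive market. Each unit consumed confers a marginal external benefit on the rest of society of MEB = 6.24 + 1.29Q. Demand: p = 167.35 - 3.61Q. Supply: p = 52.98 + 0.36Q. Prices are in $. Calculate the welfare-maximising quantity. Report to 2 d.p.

Q* = 45.00

Social marginal benefit = demand + MEB = 173.59 - 2.32Q.
Set SMB = MC: 173.59 - 2.32Q = 52.98 + 0.36Q → Q* = 45.0037.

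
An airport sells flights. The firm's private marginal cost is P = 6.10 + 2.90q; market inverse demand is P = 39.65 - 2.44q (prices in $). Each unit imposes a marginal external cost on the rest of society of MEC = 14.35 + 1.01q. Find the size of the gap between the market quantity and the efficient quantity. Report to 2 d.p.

3.26 units

Market equilibrium (private): 6.10 + 2.90q = 39.65 - 2.44q → q_m = 6.2828.
Social marginal cost = private MC + MEC = 20.45 + 3.91q.
Set SMC = demand: 20.45 + 3.91q = 39.65 - 2.44q → q* = 3.0236.
Gap = |6.2828 − 3.0236| = 3.2592.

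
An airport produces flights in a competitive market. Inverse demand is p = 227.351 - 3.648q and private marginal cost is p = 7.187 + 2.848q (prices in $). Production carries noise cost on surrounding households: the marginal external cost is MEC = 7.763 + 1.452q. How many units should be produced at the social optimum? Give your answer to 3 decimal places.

Social marginal cost = private MC + MEC = 14.950 + 4.300q.
Set SMC = demand: 14.950 + 4.300q = 227.351 - 3.648q → q* = 26.7238.

q* = 26.724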